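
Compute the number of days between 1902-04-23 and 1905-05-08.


From 1902-04-23 to 1905-05-08
1902-04-23: days before April = 31 + 28 + 31 = 90 (1902 is not a leap year); day of year = 90 + 23 = 113
1905-05-08: days before May = 31 + 28 + 31 + 30 = 120 (1905 is not a leap year); day of year = 120 + 8 = 128
Rest of 1902: 365 - 113 = 252
Full years 1903 (365), 1904 (366): 731
Total = 252 + 731 + 128 = 1111

1111 days


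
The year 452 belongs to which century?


Century = (year - 1) // 100 + 1
= (452 - 1) // 100 + 1
= 451 // 100 + 1
= 4 + 1

5th century


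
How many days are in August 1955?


August 1955

31 days


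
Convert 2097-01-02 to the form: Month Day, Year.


ISO 2097-01-02 parses as year=2097, month=01, day=02
Month 1 -> January

January 2, 2097


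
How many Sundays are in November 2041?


November 2041 has 30 days
Anchor: Jan 1, 2041. With p = 2041 - 1 = 2040: (p + p//4 - p//100 + p//400) mod 7 = (2040 + 510 - 20 + 5) mod 7 = 2535 mod 7 = 1 -> Tuesday (Mon=0 ... Sun=6)
Days before November (Jan-Oct): 304; November 1 index = (1 + 304) mod 7 = 4 -> Friday
First Sunday is November 3
Sundays: 3, 10, 17, 24

4 Sundays


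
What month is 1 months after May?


May is month 5
5 + 1 = 6

June


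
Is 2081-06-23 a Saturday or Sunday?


Anchor: Jan 1, 2081. With p = 2081 - 1 = 2080: (p + p//4 - p//100 + p//400) mod 7 = (2080 + 520 - 20 + 5) mod 7 = 2585 mod 7 = 2 -> Wednesday (Mon=0 ... Sun=6)
Day of year: 174; offset = 173
Weekday index = (2 + 173) mod 7 = 0 -> Monday
Weekend days: Saturday, Sunday

No


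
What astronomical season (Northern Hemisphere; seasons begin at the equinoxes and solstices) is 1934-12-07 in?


Date: December 7
Astronomical Autumn (approx.; exact equinox/solstice day varies by year): September 22 to December 20
December 7 falls within the Autumn window

Autumn


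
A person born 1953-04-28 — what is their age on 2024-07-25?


Birth: 1953-04-28
Reference: 2024-07-25
Year difference: 2024 - 1953 = 71

71 years old


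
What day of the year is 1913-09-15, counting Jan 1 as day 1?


Date: September 15, 1913
Days in months 1 through 8: 243
Plus 15 days in September

Day of year: 258


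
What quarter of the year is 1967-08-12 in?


Month: August (month 8)
Q1: Jan-Mar, Q2: Apr-Jun, Q3: Jul-Sep, Q4: Oct-Dec

Q3


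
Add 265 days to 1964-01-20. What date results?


Start: 1964-01-20, add 265 days
January 1964 has 31 days: 31 - 20 = 11 days to January 31 -> 254 left
February 1964 has 29 days -> 225 left
March 1964 has 31 days -> 194 left
April 1964 has 30 days -> 164 left
May 1964 has 31 days -> 133 left
June 1964 has 30 days -> 103 left
July 1964 has 31 days -> 72 left
August 1964 has 31 days -> 41 left
September 1964 has 30 days -> 11 left
October 1964: 11 <= 31 -> lands on October 11

Result: 1964-10-11


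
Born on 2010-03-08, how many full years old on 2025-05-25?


Birth: 2010-03-08
Reference: 2025-05-25
Year difference: 2025 - 2010 = 15

15 years old


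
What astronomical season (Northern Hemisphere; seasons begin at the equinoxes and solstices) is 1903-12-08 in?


Date: December 8
Astronomical Autumn (approx.; exact equinox/solstice day varies by year): September 22 to December 20
December 8 falls within the Autumn window

Autumn


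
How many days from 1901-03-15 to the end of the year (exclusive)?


Day of year: 74 of 365
Remaining = 365 - 74

291 days


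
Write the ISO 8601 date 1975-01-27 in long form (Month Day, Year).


ISO 1975-01-27 parses as year=1975, month=01, day=27
Month 1 -> January

January 27, 1975


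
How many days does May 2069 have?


May 2069

31 days


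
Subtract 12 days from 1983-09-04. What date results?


Start: 1983-09-04, subtract 12 days
Back 4 days from September 4 reaches August 31, 1983 -> 8 left
August 1983: 31 - 8 = 23 -> lands on August 23

Result: 1983-08-23


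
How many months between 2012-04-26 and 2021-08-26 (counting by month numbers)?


From April 2012 to August 2021
9 years * 12 = 108 months, plus 4 months = 112

112 months


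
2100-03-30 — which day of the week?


Date: March 30, 2100
Anchor: Jan 1, 2100. With p = 2100 - 1 = 2099: (p + p//4 - p//100 + p//400) mod 7 = (2099 + 524 - 20 + 5) mod 7 = 2608 mod 7 = 4 -> Friday (Mon=0 ... Sun=6)
Days before March (Jan-Feb): 59; offset = 59 + 30 - 1 = 88
Weekday index = (4 + 88) mod 7 = 1

Day of the week: Tuesday


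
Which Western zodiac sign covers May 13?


Date: May 13
Conventional tropical zodiac dates: Taurus from April 20 onward; Gemini starts May 21
May 13 falls within the Taurus range

Taurus


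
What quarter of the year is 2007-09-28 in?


Month: September (month 9)
Q1: Jan-Mar, Q2: Apr-Jun, Q3: Jul-Sep, Q4: Oct-Dec

Q3


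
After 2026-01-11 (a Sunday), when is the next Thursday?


Current: Sunday
Target: Thursday
Days ahead: 4

Next Thursday: 2026-01-15


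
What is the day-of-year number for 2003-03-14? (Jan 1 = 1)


Date: March 14, 2003
Days in months 1 through 2: 59
Plus 14 days in March

Day of year: 73


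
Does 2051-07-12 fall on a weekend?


Anchor: Jan 1, 2051. With p = 2051 - 1 = 2050: (p + p//4 - p//100 + p//400) mod 7 = (2050 + 512 - 20 + 5) mod 7 = 2547 mod 7 = 6 -> Sunday (Mon=0 ... Sun=6)
Day of year: 193; offset = 192
Weekday index = (6 + 192) mod 7 = 2 -> Wednesday
Weekend days: Saturday, Sunday

No


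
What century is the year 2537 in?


Century = (year - 1) // 100 + 1
= (2537 - 1) // 100 + 1
= 2536 // 100 + 1
= 25 + 1

26th century


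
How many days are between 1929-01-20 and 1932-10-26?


From 1929-01-20 to 1932-10-26
1929-01-20: day of year = 20
1932-10-26: days before October = 31 + 29 + 31 + 30 + 31 + 30 + 31 + 31 + 30 = 274 (1932 is a leap year); day of year = 274 + 26 = 300
Rest of 1929: 365 - 20 = 345
Full years 1930 (365), 1931 (365): 730
Total = 345 + 730 + 300 = 1375

1375 days


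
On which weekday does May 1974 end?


May 1974 has 31 days
Anchor: Jan 1, 1974. With p = 1974 - 1 = 1973: (p + p//4 - p//100 + p//400) mod 7 = (1973 + 493 - 19 + 4) mod 7 = 2451 mod 7 = 1 -> Tuesday (Mon=0 ... Sun=6)
Days before May (Jan-Apr): 120; May 1 index = (1 + 120) mod 7 = 2 -> Wednesday
Last day offset: 31 - 1 = 30 days
Weekday index = (2 + 30) mod 7 = 4

Friday, May 31


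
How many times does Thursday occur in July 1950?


July 1950 has 31 days
Anchor: Jan 1, 1950. With p = 1950 - 1 = 1949: (p + p//4 - p//100 + p//400) mod 7 = (1949 + 487 - 19 + 4) mod 7 = 2421 mod 7 = 6 -> Sunday (Mon=0 ... Sun=6)
Days before July (Jan-Jun): 181; July 1 index = (6 + 181) mod 7 = 5 -> Saturday
First Thursday is July 6
Thursdays: 6, 13, 20, 27

4 Thursdays


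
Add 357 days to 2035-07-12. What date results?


Start: 2035-07-12, add 357 days
July 2035 has 31 days: 31 - 12 = 19 days to July 31 -> 338 left
August 2035 has 31 days -> 307 left
September 2035 has 30 days -> 277 left
October 2035 has 31 days -> 246 left
November 2035 has 30 days -> 216 left
December 2035 has 31 days -> 185 left
January 2036 has 31 days -> 154 left
February 2036 has 29 days -> 125 left
March 2036 has 31 days -> 94 left
April 2036 has 30 days -> 64 left
May 2036 has 31 days -> 33 left
June 2036 has 30 days -> 3 left
July 2036: 3 <= 31 -> lands on July 3

Result: 2036-07-03


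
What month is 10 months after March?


March is month 3
3 + 10 = 13; wrap: 13 - 12 = 1

January


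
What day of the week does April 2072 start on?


Target: April 1, 2072
Anchor: Jan 1, 2072. With p = 2072 - 1 = 2071: (p + p//4 - p//100 + p//400) mod 7 = (2071 + 517 - 20 + 5) mod 7 = 2573 mod 7 = 4 -> Friday (Mon=0 ... Sun=6)
Days before April (Jan-Mar): 91 days
Weekday index = (4 + 91) mod 7 = 4

Friday


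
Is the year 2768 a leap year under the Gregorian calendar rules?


Gregorian leap year rule: divisible by 4, but not by 100, unless also by 400.
2768 is divisible by 4 but not 100 -> leap year

Yes


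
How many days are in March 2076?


March 2076

31 days


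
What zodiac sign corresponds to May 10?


Date: May 10
Conventional tropical zodiac dates: Taurus from April 20 onward; Gemini starts May 21
May 10 falls within the Taurus range

Taurus


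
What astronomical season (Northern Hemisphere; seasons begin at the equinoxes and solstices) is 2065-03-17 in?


Date: March 17
Astronomical Winter (approx.; exact equinox/solstice day varies by year): December 21 to March 19
March 17 falls within the Winter window

Winter


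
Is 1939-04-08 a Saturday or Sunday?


Anchor: Jan 1, 1939. With p = 1939 - 1 = 1938: (p + p//4 - p//100 + p//400) mod 7 = (1938 + 484 - 19 + 4) mod 7 = 2407 mod 7 = 6 -> Sunday (Mon=0 ... Sun=6)
Day of year: 98; offset = 97
Weekday index = (6 + 97) mod 7 = 5 -> Saturday
Weekend days: Saturday, Sunday

Yes


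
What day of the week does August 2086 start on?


Target: August 1, 2086
Anchor: Jan 1, 2086. With p = 2086 - 1 = 2085: (p + p//4 - p//100 + p//400) mod 7 = (2085 + 521 - 20 + 5) mod 7 = 2591 mod 7 = 1 -> Tuesday (Mon=0 ... Sun=6)
Days before August (Jan-Jul): 212 days
Weekday index = (1 + 212) mod 7 = 3

Thursday


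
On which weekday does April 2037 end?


April 2037 has 30 days
Anchor: Jan 1, 2037. With p = 2037 - 1 = 2036: (p + p//4 - p//100 + p//400) mod 7 = (2036 + 509 - 20 + 5) mod 7 = 2530 mod 7 = 3 -> Thursday (Mon=0 ... Sun=6)
Days before April (Jan-Mar): 90; April 1 index = (3 + 90) mod 7 = 2 -> Wednesday
Last day offset: 30 - 1 = 29 days
Weekday index = (2 + 29) mod 7 = 3

Thursday, April 30


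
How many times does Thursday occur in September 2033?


September 2033 has 30 days
Anchor: Jan 1, 2033. With p = 2033 - 1 = 2032: (p + p//4 - p//100 + p//400) mod 7 = (2032 + 508 - 20 + 5) mod 7 = 2525 mod 7 = 5 -> Saturday (Mon=0 ... Sun=6)
Days before September (Jan-Aug): 243; September 1 index = (5 + 243) mod 7 = 3 -> Thursday
First Thursday is September 1
Thursdays: 1, 8, 15, 22, 29

5 Thursdays


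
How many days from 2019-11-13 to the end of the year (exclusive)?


Day of year: 317 of 365
Remaining = 365 - 317

48 days


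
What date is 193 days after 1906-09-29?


Start: 1906-09-29, add 193 days
September 1906 has 30 days: 30 - 29 = 1 day to September 30 -> 192 left
October 1906 has 31 days -> 161 left
November 1906 has 30 days -> 131 left
December 1906 has 31 days -> 100 left
January 1907 has 31 days -> 69 left
February 1907 has 28 days -> 41 left
March 1907 has 31 days -> 10 left
April 1907: 10 <= 30 -> lands on April 10

Result: 1907-04-10


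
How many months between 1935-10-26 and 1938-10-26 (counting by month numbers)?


From October 1935 to October 1938
3 years * 12 = 36 months = 36

36 months


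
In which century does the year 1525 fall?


Century = (year - 1) // 100 + 1
= (1525 - 1) // 100 + 1
= 1524 // 100 + 1
= 15 + 1

16th century


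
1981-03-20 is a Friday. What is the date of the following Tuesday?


Current: Friday
Target: Tuesday
Days ahead: 4

Next Tuesday: 1981-03-24


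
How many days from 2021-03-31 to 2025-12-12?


From 2021-03-31 to 2025-12-12
2021-03-31: days before March = 31 + 28 = 59 (2021 is not a leap year); day of year = 59 + 31 = 90
2025-12-12: days before December = 31 + 28 + 31 + 30 + 31 + 30 + 31 + 31 + 30 + 31 + 30 = 334 (2025 is not a leap year); day of year = 334 + 12 = 346
Rest of 2021: 365 - 90 = 275
Full years 2022 (365), 2023 (365), 2024 (366): 1096
Total = 275 + 1096 + 346 = 1717

1717 days


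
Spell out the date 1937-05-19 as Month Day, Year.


ISO 1937-05-19 parses as year=1937, month=05, day=19
Month 5 -> May

May 19, 1937


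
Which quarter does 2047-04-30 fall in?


Month: April (month 4)
Q1: Jan-Mar, Q2: Apr-Jun, Q3: Jul-Sep, Q4: Oct-Dec

Q2


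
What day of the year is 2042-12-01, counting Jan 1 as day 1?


Date: December 1, 2042
Days in months 1 through 11: 334
Plus 1 days in December

Day of year: 335


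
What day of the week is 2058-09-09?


Date: September 9, 2058
Anchor: Jan 1, 2058. With p = 2058 - 1 = 2057: (p + p//4 - p//100 + p//400) mod 7 = (2057 + 514 - 20 + 5) mod 7 = 2556 mod 7 = 1 -> Tuesday (Mon=0 ... Sun=6)
Days before September (Jan-Aug): 243; offset = 243 + 9 - 1 = 251
Weekday index = (1 + 251) mod 7 = 0

Day of the week: Monday


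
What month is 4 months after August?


August is month 8
8 + 4 = 12

December


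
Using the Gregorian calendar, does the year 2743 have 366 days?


Gregorian leap year rule: divisible by 4, but not by 100, unless also by 400.
2743 is not divisible by 4 -> not a leap year

No


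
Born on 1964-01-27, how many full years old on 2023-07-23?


Birth: 1964-01-27
Reference: 2023-07-23
Year difference: 2023 - 1964 = 59

59 years old


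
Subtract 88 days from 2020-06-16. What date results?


Start: 2020-06-16, subtract 88 days
Back 16 days from June 16 reaches May 31, 2020 -> 72 left
May 2020 has 31 days -> back to April 30, 2020 -> 41 left
April 2020 has 30 days -> back to March 31, 2020 -> 11 left
March 2020: 31 - 11 = 20 -> lands on March 20

Result: 2020-03-20


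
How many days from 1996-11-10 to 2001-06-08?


From 1996-11-10 to 2001-06-08
1996-11-10: days before November = 31 + 29 + 31 + 30 + 31 + 30 + 31 + 31 + 30 + 31 = 305 (1996 is a leap year); day of year = 305 + 10 = 315
2001-06-08: days before June = 31 + 28 + 31 + 30 + 31 = 151 (2001 is not a leap year); day of year = 151 + 8 = 159
Rest of 1996: 366 - 315 = 51
Full years 1997 (365), 1998 (365), 1999 (365), 2000 (366): 1461
Total = 51 + 1461 + 159 = 1671

1671 days


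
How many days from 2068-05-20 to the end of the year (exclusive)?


Day of year: 141 of 366
Remaining = 366 - 141

225 days


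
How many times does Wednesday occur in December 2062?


December 2062 has 31 days
Anchor: Jan 1, 2062. With p = 2062 - 1 = 2061: (p + p//4 - p//100 + p//400) mod 7 = (2061 + 515 - 20 + 5) mod 7 = 2561 mod 7 = 6 -> Sunday (Mon=0 ... Sun=6)
Days before December (Jan-Nov): 334; December 1 index = (6 + 334) mod 7 = 4 -> Friday
First Wednesday is December 6
Wednesdays: 6, 13, 20, 27

4 Wednesdays


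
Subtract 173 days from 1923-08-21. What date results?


Start: 1923-08-21, subtract 173 days
Back 21 days from August 21 reaches July 31, 1923 -> 152 left
July 1923 has 31 days -> back to June 30, 1923 -> 121 left
June 1923 has 30 days -> back to May 31, 1923 -> 91 left
May 1923 has 31 days -> back to April 30, 1923 -> 60 left
April 1923 has 30 days -> back to March 31, 1923 -> 30 left
March 1923: 31 - 30 = 1 -> lands on March 1

Result: 1923-03-01


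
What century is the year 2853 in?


Century = (year - 1) // 100 + 1
= (2853 - 1) // 100 + 1
= 2852 // 100 + 1
= 28 + 1

29th century


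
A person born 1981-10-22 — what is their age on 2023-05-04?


Birth: 1981-10-22
Reference: 2023-05-04
Year difference: 2023 - 1981 = 42
Birthday not yet reached in 2023, subtract 1

41 years old


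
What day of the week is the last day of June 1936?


June 1936 has 30 days
Anchor: Jan 1, 1936. With p = 1936 - 1 = 1935: (p + p//4 - p//100 + p//400) mod 7 = (1935 + 483 - 19 + 4) mod 7 = 2403 mod 7 = 2 -> Wednesday (Mon=0 ... Sun=6)
Days before June (Jan-May): 152; June 1 index = (2 + 152) mod 7 = 0 -> Monday
Last day offset: 30 - 1 = 29 days
Weekday index = (0 + 29) mod 7 = 1

Tuesday, June 30


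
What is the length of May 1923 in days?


May 1923

31 days


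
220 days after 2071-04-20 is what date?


Start: 2071-04-20, add 220 days
April 2071 has 30 days: 30 - 20 = 10 days to April 30 -> 210 left
May 2071 has 31 days -> 179 left
June 2071 has 30 days -> 149 left
July 2071 has 31 days -> 118 left
August 2071 has 31 days -> 87 left
September 2071 has 30 days -> 57 left
October 2071 has 31 days -> 26 left
November 2071: 26 <= 30 -> lands on November 26

Result: 2071-11-26


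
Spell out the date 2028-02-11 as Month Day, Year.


ISO 2028-02-11 parses as year=2028, month=02, day=11
Month 2 -> February

February 11, 2028


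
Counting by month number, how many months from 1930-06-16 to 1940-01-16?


From June 1930 to January 1940
10 years * 12 = 120 months, minus 5 months = 115

115 months


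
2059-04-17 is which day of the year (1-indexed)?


Date: April 17, 2059
Days in months 1 through 3: 90
Plus 17 days in April

Day of year: 107


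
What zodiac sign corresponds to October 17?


Date: October 17
Conventional tropical zodiac dates: Libra from September 23 onward; Scorpio starts October 23
October 17 falls within the Libra range

Libra


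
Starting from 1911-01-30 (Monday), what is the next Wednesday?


Current: Monday
Target: Wednesday
Days ahead: 2

Next Wednesday: 1911-02-01


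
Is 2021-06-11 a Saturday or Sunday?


Anchor: Jan 1, 2021. With p = 2021 - 1 = 2020: (p + p//4 - p//100 + p//400) mod 7 = (2020 + 505 - 20 + 5) mod 7 = 2510 mod 7 = 4 -> Friday (Mon=0 ... Sun=6)
Day of year: 162; offset = 161
Weekday index = (4 + 161) mod 7 = 4 -> Friday
Weekend days: Saturday, Sunday

No


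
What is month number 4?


Month 4 of 12

April


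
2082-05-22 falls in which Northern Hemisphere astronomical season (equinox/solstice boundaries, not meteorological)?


Date: May 22
Astronomical Spring (approx.; exact equinox/solstice day varies by year): March 20 to June 20
May 22 falls within the Spring window

Spring


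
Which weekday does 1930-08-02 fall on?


Date: August 2, 1930
Anchor: Jan 1, 1930. With p = 1930 - 1 = 1929: (p + p//4 - p//100 + p//400) mod 7 = (1929 + 482 - 19 + 4) mod 7 = 2396 mod 7 = 2 -> Wednesday (Mon=0 ... Sun=6)
Days before August (Jan-Jul): 212; offset = 212 + 2 - 1 = 213
Weekday index = (2 + 213) mod 7 = 5

Day of the week: Saturday


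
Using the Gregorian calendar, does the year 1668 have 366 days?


Gregorian leap year rule: divisible by 4, but not by 100, unless also by 400.
1668 is divisible by 4 but not 100 -> leap year

Yes


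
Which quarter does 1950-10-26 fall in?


Month: October (month 10)
Q1: Jan-Mar, Q2: Apr-Jun, Q3: Jul-Sep, Q4: Oct-Dec

Q4


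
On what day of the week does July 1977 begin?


Target: July 1, 1977
Anchor: Jan 1, 1977. With p = 1977 - 1 = 1976: (p + p//4 - p//100 + p//400) mod 7 = (1976 + 494 - 19 + 4) mod 7 = 2455 mod 7 = 5 -> Saturday (Mon=0 ... Sun=6)
Days before July (Jan-Jun): 181 days
Weekday index = (5 + 181) mod 7 = 4

Friday


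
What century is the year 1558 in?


Century = (year - 1) // 100 + 1
= (1558 - 1) // 100 + 1
= 1557 // 100 + 1
= 15 + 1

16th century


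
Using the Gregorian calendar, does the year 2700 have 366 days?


Gregorian leap year rule: divisible by 4, but not by 100, unless also by 400.
2700 is divisible by 100 but not 400 -> not a leap year

No


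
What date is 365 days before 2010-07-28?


Start: 2010-07-28, subtract 365 days
Back 28 days from July 28 reaches June 30, 2010 -> 337 left
June 2010 has 30 days -> back to May 31, 2010 -> 307 left
May 2010 has 31 days -> back to April 30, 2010 -> 276 left
April 2010 has 30 days -> back to March 31, 2010 -> 246 left
March 2010 has 31 days -> back to February 28, 2010 -> 215 left
February 2010 has 28 days -> back to January 31, 2010 -> 187 left
January 2010 has 31 days -> back to December 31, 2009 -> 156 left
December 2009 has 31 days -> back to November 30, 2009 -> 125 left
November 2009 has 30 days -> back to October 31, 2009 -> 95 left
October 2009 has 31 days -> back to September 30, 2009 -> 64 left
September 2009 has 30 days -> back to August 31, 2009 -> 34 left
August 2009 has 31 days -> back to July 31, 2009 -> 3 left
July 2009: 31 - 3 = 28 -> lands on July 28

Result: 2009-07-28


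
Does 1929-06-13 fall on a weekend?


Anchor: Jan 1, 1929. With p = 1929 - 1 = 1928: (p + p//4 - p//100 + p//400) mod 7 = (1928 + 482 - 19 + 4) mod 7 = 2395 mod 7 = 1 -> Tuesday (Mon=0 ... Sun=6)
Day of year: 164; offset = 163
Weekday index = (1 + 163) mod 7 = 3 -> Thursday
Weekend days: Saturday, Sunday

No


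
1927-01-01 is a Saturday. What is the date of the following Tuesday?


Current: Saturday
Target: Tuesday
Days ahead: 3

Next Tuesday: 1927-01-04


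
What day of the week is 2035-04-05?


Date: April 5, 2035
Anchor: Jan 1, 2035. With p = 2035 - 1 = 2034: (p + p//4 - p//100 + p//400) mod 7 = (2034 + 508 - 20 + 5) mod 7 = 2527 mod 7 = 0 -> Monday (Mon=0 ... Sun=6)
Days before April (Jan-Mar): 90; offset = 90 + 5 - 1 = 94
Weekday index = (0 + 94) mod 7 = 3

Day of the week: Thursday


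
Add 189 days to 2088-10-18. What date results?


Start: 2088-10-18, add 189 days
October 2088 has 31 days: 31 - 18 = 13 days to October 31 -> 176 left
November 2088 has 30 days -> 146 left
December 2088 has 31 days -> 115 left
January 2089 has 31 days -> 84 left
February 2089 has 28 days -> 56 left
March 2089 has 31 days -> 25 left
April 2089: 25 <= 30 -> lands on April 25

Result: 2089-04-25


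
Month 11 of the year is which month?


Month 11 of 12

November


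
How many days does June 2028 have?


June 2028

30 days


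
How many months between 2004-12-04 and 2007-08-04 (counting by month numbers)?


From December 2004 to August 2007
3 years * 12 = 36 months, minus 4 months = 32

32 months


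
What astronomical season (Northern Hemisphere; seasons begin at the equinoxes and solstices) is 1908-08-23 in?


Date: August 23
Astronomical Summer (approx.; exact equinox/solstice day varies by year): June 21 to September 21
August 23 falls within the Summer window

Summer


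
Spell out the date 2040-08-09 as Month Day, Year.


ISO 2040-08-09 parses as year=2040, month=08, day=09
Month 8 -> August

August 9, 2040


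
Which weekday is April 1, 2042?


Target: April 1, 2042
Anchor: Jan 1, 2042. With p = 2042 - 1 = 2041: (p + p//4 - p//100 + p//400) mod 7 = (2041 + 510 - 20 + 5) mod 7 = 2536 mod 7 = 2 -> Wednesday (Mon=0 ... Sun=6)
Days before April (Jan-Mar): 90 days
Weekday index = (2 + 90) mod 7 = 1

Tuesday


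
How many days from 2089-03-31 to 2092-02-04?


From 2089-03-31 to 2092-02-04
2089-03-31: days before March = 31 + 28 = 59 (2089 is not a leap year); day of year = 59 + 31 = 90
2092-02-04: days before February = 31; day of year = 31 + 4 = 35
Rest of 2089: 365 - 90 = 275
Full years 2090 (365), 2091 (365): 730
Total = 275 + 730 + 35 = 1040

1040 days


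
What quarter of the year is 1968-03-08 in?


Month: March (month 3)
Q1: Jan-Mar, Q2: Apr-Jun, Q3: Jul-Sep, Q4: Oct-Dec

Q1


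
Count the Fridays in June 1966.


June 1966 has 30 days
Anchor: Jan 1, 1966. With p = 1966 - 1 = 1965: (p + p//4 - p//100 + p//400) mod 7 = (1965 + 491 - 19 + 4) mod 7 = 2441 mod 7 = 5 -> Saturday (Mon=0 ... Sun=6)
Days before June (Jan-May): 151; June 1 index = (5 + 151) mod 7 = 2 -> Wednesday
First Friday is June 3
Fridays: 3, 10, 17, 24

4 Fridays


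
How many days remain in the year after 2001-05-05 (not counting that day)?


Day of year: 125 of 365
Remaining = 365 - 125

240 days


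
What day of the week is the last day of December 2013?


December 2013 has 31 days
Anchor: Jan 1, 2013. With p = 2013 - 1 = 2012: (p + p//4 - p//100 + p//400) mod 7 = (2012 + 503 - 20 + 5) mod 7 = 2500 mod 7 = 1 -> Tuesday (Mon=0 ... Sun=6)
Days before December (Jan-Nov): 334; December 1 index = (1 + 334) mod 7 = 6 -> Sunday
Last day offset: 31 - 1 = 30 days
Weekday index = (6 + 30) mod 7 = 1

Tuesday, December 31


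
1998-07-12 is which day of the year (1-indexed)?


Date: July 12, 1998
Days in months 1 through 6: 181
Plus 12 days in July

Day of year: 193


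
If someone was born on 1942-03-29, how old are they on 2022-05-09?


Birth: 1942-03-29
Reference: 2022-05-09
Year difference: 2022 - 1942 = 80

80 years old


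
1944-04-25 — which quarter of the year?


Month: April (month 4)
Q1: Jan-Mar, Q2: Apr-Jun, Q3: Jul-Sep, Q4: Oct-Dec

Q2


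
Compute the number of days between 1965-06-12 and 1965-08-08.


From 1965-06-12 to 1965-08-08
1965-06-12: days before June = 31 + 28 + 31 + 30 + 31 = 151 (1965 is not a leap year); day of year = 151 + 12 = 163
1965-08-08: days before August = 31 + 28 + 31 + 30 + 31 + 30 + 31 = 212 (1965 is not a leap year); day of year = 212 + 8 = 220
Same year: 220 - 163 = 57

57 days


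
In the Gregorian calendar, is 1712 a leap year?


Gregorian leap year rule: divisible by 4, but not by 100, unless also by 400.
1712 is divisible by 4 but not 100 -> leap year

Yes


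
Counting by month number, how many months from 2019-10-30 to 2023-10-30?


From October 2019 to October 2023
4 years * 12 = 48 months = 48

48 months


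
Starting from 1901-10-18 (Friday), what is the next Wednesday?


Current: Friday
Target: Wednesday
Days ahead: 5

Next Wednesday: 1901-10-23


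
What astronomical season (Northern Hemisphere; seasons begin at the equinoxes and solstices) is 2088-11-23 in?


Date: November 23
Astronomical Autumn (approx.; exact equinox/solstice day varies by year): September 22 to December 20
November 23 falls within the Autumn window

Autumn


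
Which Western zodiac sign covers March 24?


Date: March 24
Conventional tropical zodiac dates: Aries from March 21 onward; Taurus starts April 20
March 24 falls within the Aries range

Aries


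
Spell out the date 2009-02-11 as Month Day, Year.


ISO 2009-02-11 parses as year=2009, month=02, day=11
Month 2 -> February

February 11, 2009


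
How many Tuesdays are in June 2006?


June 2006 has 30 days
Anchor: Jan 1, 2006. With p = 2006 - 1 = 2005: (p + p//4 - p//100 + p//400) mod 7 = (2005 + 501 - 20 + 5) mod 7 = 2491 mod 7 = 6 -> Sunday (Mon=0 ... Sun=6)
Days before June (Jan-May): 151; June 1 index = (6 + 151) mod 7 = 3 -> Thursday
First Tuesday is June 6
Tuesdays: 6, 13, 20, 27

4 Tuesdays


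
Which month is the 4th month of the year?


Month 4 of 12

April


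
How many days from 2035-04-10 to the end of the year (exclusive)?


Day of year: 100 of 365
Remaining = 365 - 100

265 days


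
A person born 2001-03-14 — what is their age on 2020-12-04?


Birth: 2001-03-14
Reference: 2020-12-04
Year difference: 2020 - 2001 = 19

19 years old


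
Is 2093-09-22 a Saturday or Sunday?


Anchor: Jan 1, 2093. With p = 2093 - 1 = 2092: (p + p//4 - p//100 + p//400) mod 7 = (2092 + 523 - 20 + 5) mod 7 = 2600 mod 7 = 3 -> Thursday (Mon=0 ... Sun=6)
Day of year: 265; offset = 264
Weekday index = (3 + 264) mod 7 = 1 -> Tuesday
Weekend days: Saturday, Sunday

No


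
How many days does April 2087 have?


April 2087

30 days


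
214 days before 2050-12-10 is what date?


Start: 2050-12-10, subtract 214 days
Back 10 days from December 10 reaches November 30, 2050 -> 204 left
November 2050 has 30 days -> back to October 31, 2050 -> 174 left
October 2050 has 31 days -> back to September 30, 2050 -> 143 left
September 2050 has 30 days -> back to August 31, 2050 -> 113 left
August 2050 has 31 days -> back to July 31, 2050 -> 82 left
July 2050 has 31 days -> back to June 30, 2050 -> 51 left
June 2050 has 30 days -> back to May 31, 2050 -> 21 left
May 2050: 31 - 21 = 10 -> lands on May 10

Result: 2050-05-10


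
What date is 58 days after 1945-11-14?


Start: 1945-11-14, add 58 days
November 1945 has 30 days: 30 - 14 = 16 days to November 30 -> 42 left
December 1945 has 31 days -> 11 left
January 1946: 11 <= 31 -> lands on January 11

Result: 1946-01-11


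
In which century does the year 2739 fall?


Century = (year - 1) // 100 + 1
= (2739 - 1) // 100 + 1
= 2738 // 100 + 1
= 27 + 1

28th century


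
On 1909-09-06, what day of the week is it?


Date: September 6, 1909
Anchor: Jan 1, 1909. With p = 1909 - 1 = 1908: (p + p//4 - p//100 + p//400) mod 7 = (1908 + 477 - 19 + 4) mod 7 = 2370 mod 7 = 4 -> Friday (Mon=0 ... Sun=6)
Days before September (Jan-Aug): 243; offset = 243 + 6 - 1 = 248
Weekday index = (4 + 248) mod 7 = 0

Day of the week: Monday


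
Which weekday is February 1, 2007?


Target: February 1, 2007
Anchor: Jan 1, 2007. With p = 2007 - 1 = 2006: (p + p//4 - p//100 + p//400) mod 7 = (2006 + 501 - 20 + 5) mod 7 = 2492 mod 7 = 0 -> Monday (Mon=0 ... Sun=6)
Days before February (Jan): 31 days
Weekday index = (0 + 31) mod 7 = 3

Thursday


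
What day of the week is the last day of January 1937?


January 1937 has 31 days
Anchor: Jan 1, 1937. With p = 1937 - 1 = 1936: (p + p//4 - p//100 + p//400) mod 7 = (1936 + 484 - 19 + 4) mod 7 = 2405 mod 7 = 4 -> Friday (Mon=0 ... Sun=6)
January 1 is the anchor itself -> Friday
Last day offset: 31 - 1 = 30 days
Weekday index = (4 + 30) mod 7 = 6

Sunday, January 31


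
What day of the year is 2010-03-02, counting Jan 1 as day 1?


Date: March 2, 2010
Days in months 1 through 2: 59
Plus 2 days in March

Day of year: 61


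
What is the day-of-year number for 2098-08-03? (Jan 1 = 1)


Date: August 3, 2098
Days in months 1 through 7: 212
Plus 3 days in August

Day of year: 215


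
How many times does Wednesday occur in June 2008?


June 2008 has 30 days
Anchor: Jan 1, 2008. With p = 2008 - 1 = 2007: (p + p//4 - p//100 + p//400) mod 7 = (2007 + 501 - 20 + 5) mod 7 = 2493 mod 7 = 1 -> Tuesday (Mon=0 ... Sun=6)
Days before June (Jan-May): 152; June 1 index = (1 + 152) mod 7 = 6 -> Sunday
First Wednesday is June 4
Wednesdays: 4, 11, 18, 25

4 Wednesdays


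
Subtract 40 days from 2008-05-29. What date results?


Start: 2008-05-29, subtract 40 days
Back 29 days from May 29 reaches April 30, 2008 -> 11 left
April 2008: 30 - 11 = 19 -> lands on April 19

Result: 2008-04-19


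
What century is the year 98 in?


Century = (year - 1) // 100 + 1
= (98 - 1) // 100 + 1
= 97 // 100 + 1
= 0 + 1

1st century


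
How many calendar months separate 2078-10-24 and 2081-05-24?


From October 2078 to May 2081
3 years * 12 = 36 months, minus 5 months = 31

31 months


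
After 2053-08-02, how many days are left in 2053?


Day of year: 214 of 365
Remaining = 365 - 214

151 days


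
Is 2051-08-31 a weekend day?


Anchor: Jan 1, 2051. With p = 2051 - 1 = 2050: (p + p//4 - p//100 + p//400) mod 7 = (2050 + 512 - 20 + 5) mod 7 = 2547 mod 7 = 6 -> Sunday (Mon=0 ... Sun=6)
Day of year: 243; offset = 242
Weekday index = (6 + 242) mod 7 = 3 -> Thursday
Weekend days: Saturday, Sunday

No


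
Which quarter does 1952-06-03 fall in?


Month: June (month 6)
Q1: Jan-Mar, Q2: Apr-Jun, Q3: Jul-Sep, Q4: Oct-Dec

Q2


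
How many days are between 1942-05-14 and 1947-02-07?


From 1942-05-14 to 1947-02-07
1942-05-14: days before May = 31 + 28 + 31 + 30 = 120 (1942 is not a leap year); day of year = 120 + 14 = 134
1947-02-07: days before February = 31; day of year = 31 + 7 = 38
Rest of 1942: 365 - 134 = 231
Full years 1943 (365), 1944 (366), 1945 (365), 1946 (365): 1461
Total = 231 + 1461 + 38 = 1730

1730 days


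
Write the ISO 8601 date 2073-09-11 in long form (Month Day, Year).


ISO 2073-09-11 parses as year=2073, month=09, day=11
Month 9 -> September

September 11, 2073


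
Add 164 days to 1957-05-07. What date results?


Start: 1957-05-07, add 164 days
May 1957 has 31 days: 31 - 7 = 24 days to May 31 -> 140 left
June 1957 has 30 days -> 110 left
July 1957 has 31 days -> 79 left
August 1957 has 31 days -> 48 left
September 1957 has 30 days -> 18 left
October 1957: 18 <= 31 -> lands on October 18

Result: 1957-10-18


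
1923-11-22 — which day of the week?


Date: November 22, 1923
Anchor: Jan 1, 1923. With p = 1923 - 1 = 1922: (p + p//4 - p//100 + p//400) mod 7 = (1922 + 480 - 19 + 4) mod 7 = 2387 mod 7 = 0 -> Monday (Mon=0 ... Sun=6)
Days before November (Jan-Oct): 304; offset = 304 + 22 - 1 = 325
Weekday index = (0 + 325) mod 7 = 3

Day of the week: Thursday


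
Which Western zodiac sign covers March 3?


Date: March 3
Conventional tropical zodiac dates: Pisces from February 19 onward; Aries starts March 21
March 3 falls within the Pisces range

Pisces


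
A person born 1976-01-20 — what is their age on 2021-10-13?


Birth: 1976-01-20
Reference: 2021-10-13
Year difference: 2021 - 1976 = 45

45 years old


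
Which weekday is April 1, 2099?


Target: April 1, 2099
Anchor: Jan 1, 2099. With p = 2099 - 1 = 2098: (p + p//4 - p//100 + p//400) mod 7 = (2098 + 524 - 20 + 5) mod 7 = 2607 mod 7 = 3 -> Thursday (Mon=0 ... Sun=6)
Days before April (Jan-Mar): 90 days
Weekday index = (3 + 90) mod 7 = 2

Wednesday


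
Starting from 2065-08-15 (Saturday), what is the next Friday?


Current: Saturday
Target: Friday
Days ahead: 6

Next Friday: 2065-08-21


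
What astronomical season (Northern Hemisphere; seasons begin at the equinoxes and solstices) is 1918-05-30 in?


Date: May 30
Astronomical Spring (approx.; exact equinox/solstice day varies by year): March 20 to June 20
May 30 falls within the Spring window

Spring


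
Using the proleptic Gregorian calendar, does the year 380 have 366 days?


Gregorian leap year rule: divisible by 4, but not by 100, unless also by 400.
380 is divisible by 4 but not 100 -> leap year

Yes


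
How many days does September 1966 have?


September 1966

30 days


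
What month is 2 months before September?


September is month 9
9 - 2 = 7

July


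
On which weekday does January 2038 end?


January 2038 has 31 days
Anchor: Jan 1, 2038. With p = 2038 - 1 = 2037: (p + p//4 - p//100 + p//400) mod 7 = (2037 + 509 - 20 + 5) mod 7 = 2531 mod 7 = 4 -> Friday (Mon=0 ... Sun=6)
January 1 is the anchor itself -> Friday
Last day offset: 31 - 1 = 30 days
Weekday index = (4 + 30) mod 7 = 6

Sunday, January 31


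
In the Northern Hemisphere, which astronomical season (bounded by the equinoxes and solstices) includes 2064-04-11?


Date: April 11
Astronomical Spring (approx.; exact equinox/solstice day varies by year): March 20 to June 20
April 11 falls within the Spring window

Spring


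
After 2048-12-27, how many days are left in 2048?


Day of year: 362 of 366
Remaining = 366 - 362

4 days


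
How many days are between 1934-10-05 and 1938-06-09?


From 1934-10-05 to 1938-06-09
1934-10-05: days before October = 31 + 28 + 31 + 30 + 31 + 30 + 31 + 31 + 30 = 273 (1934 is not a leap year); day of year = 273 + 5 = 278
1938-06-09: days before June = 31 + 28 + 31 + 30 + 31 = 151 (1938 is not a leap year); day of year = 151 + 9 = 160
Rest of 1934: 365 - 278 = 87
Full years 1935 (365), 1936 (366), 1937 (365): 1096
Total = 87 + 1096 + 160 = 1343

1343 days


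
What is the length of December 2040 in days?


December 2040

31 days


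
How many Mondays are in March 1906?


March 1906 has 31 days
Anchor: Jan 1, 1906. With p = 1906 - 1 = 1905: (p + p//4 - p//100 + p//400) mod 7 = (1905 + 476 - 19 + 4) mod 7 = 2366 mod 7 = 0 -> Monday (Mon=0 ... Sun=6)
Days before March (Jan-Feb): 59; March 1 index = (0 + 59) mod 7 = 3 -> Thursday
First Monday is March 5
Mondays: 5, 12, 19, 26

4 Mondays


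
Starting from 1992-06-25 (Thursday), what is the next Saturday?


Current: Thursday
Target: Saturday
Days ahead: 2

Next Saturday: 1992-06-27


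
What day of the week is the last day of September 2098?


September 2098 has 30 days
Anchor: Jan 1, 2098. With p = 2098 - 1 = 2097: (p + p//4 - p//100 + p//400) mod 7 = (2097 + 524 - 20 + 5) mod 7 = 2606 mod 7 = 2 -> Wednesday (Mon=0 ... Sun=6)
Days before September (Jan-Aug): 243; September 1 index = (2 + 243) mod 7 = 0 -> Monday
Last day offset: 30 - 1 = 29 days
Weekday index = (0 + 29) mod 7 = 1

Tuesday, September 30


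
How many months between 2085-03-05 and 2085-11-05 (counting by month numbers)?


From March 2085 to November 2085
0 years * 12 = 0 months, plus 8 months = 8

8 months


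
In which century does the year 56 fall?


Century = (year - 1) // 100 + 1
= (56 - 1) // 100 + 1
= 55 // 100 + 1
= 0 + 1

1st century


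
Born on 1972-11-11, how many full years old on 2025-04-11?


Birth: 1972-11-11
Reference: 2025-04-11
Year difference: 2025 - 1972 = 53
Birthday not yet reached in 2025, subtract 1

52 years old


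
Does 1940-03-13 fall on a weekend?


Anchor: Jan 1, 1940. With p = 1940 - 1 = 1939: (p + p//4 - p//100 + p//400) mod 7 = (1939 + 484 - 19 + 4) mod 7 = 2408 mod 7 = 0 -> Monday (Mon=0 ... Sun=6)
Day of year: 73; offset = 72
Weekday index = (0 + 72) mod 7 = 2 -> Wednesday
Weekend days: Saturday, Sunday

No


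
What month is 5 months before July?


July is month 7
7 - 5 = 2

February


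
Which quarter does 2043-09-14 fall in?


Month: September (month 9)
Q1: Jan-Mar, Q2: Apr-Jun, Q3: Jul-Sep, Q4: Oct-Dec

Q3


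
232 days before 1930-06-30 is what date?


Start: 1930-06-30, subtract 232 days
Back 30 days from June 30 reaches May 31, 1930 -> 202 left
May 1930 has 31 days -> back to April 30, 1930 -> 171 left
April 1930 has 30 days -> back to March 31, 1930 -> 141 left
March 1930 has 31 days -> back to February 28, 1930 -> 110 left
February 1930 has 28 days -> back to January 31, 1930 -> 82 left
January 1930 has 31 days -> back to December 31, 1929 -> 51 left
December 1929 has 31 days -> back to November 30, 1929 -> 20 left
November 1929: 30 - 20 = 10 -> lands on November 10

Result: 1929-11-10


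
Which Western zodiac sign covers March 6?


Date: March 6
Conventional tropical zodiac dates: Pisces from February 19 onward; Aries starts March 21
March 6 falls within the Pisces range

Pisces


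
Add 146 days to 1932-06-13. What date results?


Start: 1932-06-13, add 146 days
June 1932 has 30 days: 30 - 13 = 17 days to June 30 -> 129 left
July 1932 has 31 days -> 98 left
August 1932 has 31 days -> 67 left
September 1932 has 30 days -> 37 left
October 1932 has 31 days -> 6 left
November 1932: 6 <= 30 -> lands on November 6

Result: 1932-11-06


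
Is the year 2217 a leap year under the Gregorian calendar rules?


Gregorian leap year rule: divisible by 4, but not by 100, unless also by 400.
2217 is not divisible by 4 -> not a leap year

No


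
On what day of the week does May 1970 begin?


Target: May 1, 1970
Anchor: Jan 1, 1970. With p = 1970 - 1 = 1969: (p + p//4 - p//100 + p//400) mod 7 = (1969 + 492 - 19 + 4) mod 7 = 2446 mod 7 = 3 -> Thursday (Mon=0 ... Sun=6)
Days before May (Jan-Apr): 120 days
Weekday index = (3 + 120) mod 7 = 4

Friday


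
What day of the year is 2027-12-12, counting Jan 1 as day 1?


Date: December 12, 2027
Days in months 1 through 11: 334
Plus 12 days in December

Day of year: 346


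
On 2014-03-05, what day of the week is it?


Date: March 5, 2014
Anchor: Jan 1, 2014. With p = 2014 - 1 = 2013: (p + p//4 - p//100 + p//400) mod 7 = (2013 + 503 - 20 + 5) mod 7 = 2501 mod 7 = 2 -> Wednesday (Mon=0 ... Sun=6)
Days before March (Jan-Feb): 59; offset = 59 + 5 - 1 = 63
Weekday index = (2 + 63) mod 7 = 2

Day of the week: Wednesday


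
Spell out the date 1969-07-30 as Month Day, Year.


ISO 1969-07-30 parses as year=1969, month=07, day=30
Month 7 -> July

July 30, 1969


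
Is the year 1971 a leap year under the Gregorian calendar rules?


Gregorian leap year rule: divisible by 4, but not by 100, unless also by 400.
1971 is not divisible by 4 -> not a leap year

No


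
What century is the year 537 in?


Century = (year - 1) // 100 + 1
= (537 - 1) // 100 + 1
= 536 // 100 + 1
= 5 + 1

6th century


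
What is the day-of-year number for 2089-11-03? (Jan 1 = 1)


Date: November 3, 2089
Days in months 1 through 10: 304
Plus 3 days in November

Day of year: 307


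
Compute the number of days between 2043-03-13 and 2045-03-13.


From 2043-03-13 to 2045-03-13
2043-03-13: days before March = 31 + 28 = 59 (2043 is not a leap year); day of year = 59 + 13 = 72
2045-03-13: days before March = 31 + 28 = 59 (2045 is not a leap year); day of year = 59 + 13 = 72
Rest of 2043: 365 - 72 = 293
Full years 2044 (366): 366
Total = 293 + 366 + 72 = 731

731 days


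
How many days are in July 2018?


July 2018

31 days


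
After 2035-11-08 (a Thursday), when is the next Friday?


Current: Thursday
Target: Friday
Days ahead: 1

Next Friday: 2035-11-09
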